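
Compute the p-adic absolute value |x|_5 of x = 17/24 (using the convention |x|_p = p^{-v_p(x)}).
|17/24|_5 = 1

Step 1 — compute v_5(x) by factoring powers of 5 out of the numerator and denominator: v_5(17/24) = 0. Step 2 — apply |x|_p = p^{-v_p(x)} = 5^{0} = 1.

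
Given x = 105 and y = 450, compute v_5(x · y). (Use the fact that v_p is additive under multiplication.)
v_5(47250) = 3

v_p(x) = 1 (factor: 105 = 5^1 · 21); v_p(y) = 2 (factor: 450 = 5^2 · 18). Additivity: v_p(xy) = v_p(x) + v_p(y) = 1 + 2 = 3. (Direct check: xy = 47250 = 5^3 · (378).)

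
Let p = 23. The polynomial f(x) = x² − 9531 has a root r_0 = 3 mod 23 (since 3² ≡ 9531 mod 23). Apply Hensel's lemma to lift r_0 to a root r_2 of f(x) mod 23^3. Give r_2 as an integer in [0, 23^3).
r_2 = 1590 (mod 12167)

Hensel's recurrence: r_{i+1} = r_i − f(r_i)·(f′(r_i))^{-1} mod 23^{i+2}, with f′(x) = 2x. Iterate:
  r_0 = 3 (mod 23)
  r_1 = 3 (mod 529)
  r_2 = 1590 (mod 12167)
Final: r_2 = 1590, and one checks f(r_2) ≡ 0 mod 23^3.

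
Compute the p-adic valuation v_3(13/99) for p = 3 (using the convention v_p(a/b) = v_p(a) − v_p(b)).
v_3(13/99) = -2

Factor powers of 3 from the numerator and denominator of the reduced fraction: 13 = 3^0 · 13 and 99 = 3^2 · 11. Apply v_p(a/b) = v_p(a) − v_p(b): v_3(13/99) = 0 − 2 = -2.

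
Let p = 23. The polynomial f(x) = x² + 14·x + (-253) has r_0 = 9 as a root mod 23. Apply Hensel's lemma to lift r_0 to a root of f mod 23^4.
r_3 = 32577 (mod 279841)

Hensel: r_{i+1} = r_i − f(r_i)·(f′(r_i))^{-1} mod 23^{i+2}, f′(x) = 2x + 14. Iterate:
  r_0 = 9 (mod 23)
  r_1 = 308 (mod 529)
  r_2 = 8243 (mod 12167)
  r_3 = 32577 (mod 279841)
Final: r = 32577 satisfies f(r) ≡ 0 mod 23^4.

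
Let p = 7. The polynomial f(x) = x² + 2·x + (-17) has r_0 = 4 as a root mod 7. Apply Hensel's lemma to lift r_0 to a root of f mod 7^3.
r_2 = 18 (mod 343)

Hensel: r_{i+1} = r_i − f(r_i)·(f′(r_i))^{-1} mod 7^{i+2}, f′(x) = 2x + 2. Iterate:
  r_0 = 4 (mod 7)
  r_1 = 18 (mod 49)
  r_2 = 18 (mod 343)
Final: r = 18 satisfies f(r) ≡ 0 mod 7^3.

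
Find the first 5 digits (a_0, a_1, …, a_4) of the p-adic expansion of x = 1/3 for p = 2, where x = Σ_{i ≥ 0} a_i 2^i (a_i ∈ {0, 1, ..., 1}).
(a_0, …, a_4) = (1, 1, 0, 1, 0)

v_2(1/3) = 0 (numerator and denominator both coprime to 2), so x ∈ ℤ_2^×. Compute digits iteratively via a_i = x_i mod 2, x_{i+1} = (x_i − a_i)/2, with x_0 = x:
  x_0 = 1/3;  a_0 = 1;  x_1 = (x_0 − 1)/2 = -1/3
  x_1 = -1/3;  a_1 = 1;  x_2 = (x_1 − 1)/2 = -2/3
  x_2 = -2/3;  a_2 = 0;  x_3 = (x_2 − 0)/2 = -1/3
  x_3 = -1/3;  a_3 = 1;  x_4 = (x_3 − 1)/2 = -2/3
  x_4 = -2/3;  a_4 = 0;  x_5 = (x_4 − 0)/2 = -1/3
Digits: (1, 1, 0, 1, 0).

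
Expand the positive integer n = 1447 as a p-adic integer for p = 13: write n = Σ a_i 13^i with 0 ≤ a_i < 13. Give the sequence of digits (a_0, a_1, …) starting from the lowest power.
(a_0, a_1, …) = (4, 7, 8)

Repeated division by 13 gives the digits low-to-high: 1447 = 4 + 7·13^1 + 8·13^2. Digit sequence: (4, 7, 8).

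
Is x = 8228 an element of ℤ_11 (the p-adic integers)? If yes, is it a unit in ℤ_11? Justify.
x ∈ ℤ_11 but not a unit; v_11(x) = 2 > 0

ℤ_11 = {x ∈ ℚ_11 : v_11(x) ≥ 0} and ℤ_11^× = {x ∈ ℤ_11 : v_11(x) = 0}. Here v_11(8228) = v_11(num) − v_11(den) = 2; compare against these criteria.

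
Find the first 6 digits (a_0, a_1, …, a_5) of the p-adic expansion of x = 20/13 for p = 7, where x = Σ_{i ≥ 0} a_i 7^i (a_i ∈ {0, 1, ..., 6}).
(a_0, …, a_5) = (1, 6, 4, 2, 5, 3)

v_7(20/13) = 0 (numerator and denominator both coprime to 7), so x ∈ ℤ_7^×. Compute digits iteratively via a_i = x_i mod 7, x_{i+1} = (x_i − a_i)/7, with x_0 = x:
  x_0 = 20/13;  a_0 = 1;  x_1 = (x_0 − 1)/7 = 1/13
  x_1 = 1/13;  a_1 = 6;  x_2 = (x_1 − 6)/7 = -11/13
  x_2 = -11/13;  a_2 = 4;  x_3 = (x_2 − 4)/7 = -9/13
  x_3 = -9/13;  a_3 = 2;  x_4 = (x_3 − 2)/7 = -5/13
  x_4 = -5/13;  a_4 = 5;  x_5 = (x_4 − 5)/7 = -10/13
  x_5 = -10/13;  a_5 = 3;  x_6 = (x_5 − 3)/7 = -7/13
Digits: (1, 6, 4, 2, 5, 3).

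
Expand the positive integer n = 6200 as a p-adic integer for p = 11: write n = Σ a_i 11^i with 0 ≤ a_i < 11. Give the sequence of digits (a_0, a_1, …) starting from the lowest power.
(a_0, a_1, …) = (7, 2, 7, 4)

Repeated division by 11 gives the digits low-to-high: 6200 = 7 + 2·11^1 + 7·11^2 + 4·11^3. Digit sequence: (7, 2, 7, 4).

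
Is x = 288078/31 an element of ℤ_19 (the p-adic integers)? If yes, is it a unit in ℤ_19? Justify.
x ∈ ℤ_19 but not a unit; v_19(x) = 3 > 0

ℤ_19 = {x ∈ ℚ_19 : v_19(x) ≥ 0} and ℤ_19^× = {x ∈ ℤ_19 : v_19(x) = 0}. Here v_19(288078/31) = v_19(num) − v_19(den) = 3; compare against these criteria.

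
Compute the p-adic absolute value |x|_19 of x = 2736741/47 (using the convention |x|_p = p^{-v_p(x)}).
|2736741/47|_19 = 1/130321

Step 1 — compute v_19(x) by factoring powers of 19 out of the numerator and denominator: v_19(2736741/47) = 4. Step 2 — apply |x|_p = p^{-v_p(x)} = 19^{-4} = 1/130321.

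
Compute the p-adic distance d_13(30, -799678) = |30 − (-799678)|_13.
d_13(30, -799678) = 1/28561

Step 1 — x − y = 30 − (-799678) = 799708. Step 2 — v_13(799708) = 4 (factor: 799708 = (13^4 · 28); the sign does not affect v_p). Step 3 — |x − y|_13 = 13^{-4} = 1/28561.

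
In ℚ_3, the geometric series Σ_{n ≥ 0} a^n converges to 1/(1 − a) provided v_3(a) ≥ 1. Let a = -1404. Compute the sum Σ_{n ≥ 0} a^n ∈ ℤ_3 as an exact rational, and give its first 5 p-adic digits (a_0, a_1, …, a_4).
Σ a^n = 1/(1 − a) = 1/1405;  first 5 digits = (1, 0, 0, 2, 0)

v_3(a) = 3 ≥ 1, so the series converges in ℤ_3 to 1/(1 − a) = 1/(1 − (-1404)) = 1/1405. Expand this rational in ℤ_3: compute digits iteratively via d_i = x_i mod 3, x_{i+1} = (x_i − d_i)/3. The first 5 digits are (1, 0, 0, 2, 0).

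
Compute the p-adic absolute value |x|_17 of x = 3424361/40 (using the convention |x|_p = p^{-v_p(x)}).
|3424361/40|_17 = 1/83521

Step 1 — compute v_17(x) by factoring powers of 17 out of the numerator and denominator: v_17(3424361/40) = 4. Step 2 — apply |x|_p = p^{-v_p(x)} = 17^{-4} = 1/83521.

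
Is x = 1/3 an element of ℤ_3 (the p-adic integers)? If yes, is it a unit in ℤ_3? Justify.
x ∉ ℤ_3 (v_3(x) = -1 < 0)

ℤ_3 = {x ∈ ℚ_3 : v_3(x) ≥ 0} and ℤ_3^× = {x ∈ ℤ_3 : v_3(x) = 0}. Here v_3(1/3) = v_3(num) − v_3(den) = -1; compare against these criteria.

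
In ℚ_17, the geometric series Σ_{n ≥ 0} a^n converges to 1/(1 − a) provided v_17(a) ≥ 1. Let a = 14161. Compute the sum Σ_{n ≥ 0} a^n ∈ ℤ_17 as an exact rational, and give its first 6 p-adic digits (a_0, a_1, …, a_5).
Σ a^n = 1/(1 − a) = -1/14160;  first 6 digits = (1, 0, 15, 2, 4, 5)

v_17(a) = 2 ≥ 1, so the series converges in ℤ_17 to 1/(1 − a) = 1/(1 − 14161) = -1/14160. Expand this rational in ℤ_17: compute digits iteratively via d_i = x_i mod 17, x_{i+1} = (x_i − d_i)/17. The first 6 digits are (1, 0, 15, 2, 4, 5).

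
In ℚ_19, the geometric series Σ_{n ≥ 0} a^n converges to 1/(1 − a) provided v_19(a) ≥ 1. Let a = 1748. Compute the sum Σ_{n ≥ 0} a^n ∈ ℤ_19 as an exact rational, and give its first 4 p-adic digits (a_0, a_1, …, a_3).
Σ a^n = 1/(1 − a) = -1/1747;  first 4 digits = (1, 16, 13, 0)

v_19(a) = 1 ≥ 1, so the series converges in ℤ_19 to 1/(1 − a) = 1/(1 − 1748) = -1/1747. Expand this rational in ℤ_19: compute digits iteratively via d_i = x_i mod 19, x_{i+1} = (x_i − d_i)/19. The first 4 digits are (1, 16, 13, 0).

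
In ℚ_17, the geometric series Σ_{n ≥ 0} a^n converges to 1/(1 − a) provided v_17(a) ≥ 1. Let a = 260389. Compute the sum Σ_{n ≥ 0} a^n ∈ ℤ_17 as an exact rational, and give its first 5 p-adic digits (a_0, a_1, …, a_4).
Σ a^n = 1/(1 − a) = -1/260388;  first 5 digits = (1, 0, 0, 2, 3)

v_17(a) = 3 ≥ 1, so the series converges in ℤ_17 to 1/(1 − a) = 1/(1 − 260389) = -1/260388. Expand this rational in ℤ_17: compute digits iteratively via d_i = x_i mod 17, x_{i+1} = (x_i − d_i)/17. The first 5 digits are (1, 0, 0, 2, 3).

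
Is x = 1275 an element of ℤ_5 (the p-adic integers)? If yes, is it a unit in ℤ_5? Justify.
x ∈ ℤ_5 but not a unit; v_5(x) = 2 > 0

ℤ_5 = {x ∈ ℚ_5 : v_5(x) ≥ 0} and ℤ_5^× = {x ∈ ℤ_5 : v_5(x) = 0}. Here v_5(1275) = v_5(num) − v_5(den) = 2; compare against these criteria.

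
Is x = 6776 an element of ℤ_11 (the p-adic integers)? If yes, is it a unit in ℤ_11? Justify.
x ∈ ℤ_11 but not a unit; v_11(x) = 2 > 0

ℤ_11 = {x ∈ ℚ_11 : v_11(x) ≥ 0} and ℤ_11^× = {x ∈ ℤ_11 : v_11(x) = 0}. Here v_11(6776) = v_11(num) − v_11(den) = 2; compare against these criteria.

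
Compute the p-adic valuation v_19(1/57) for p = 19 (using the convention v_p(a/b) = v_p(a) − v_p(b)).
v_19(1/57) = -1

Factor powers of 19 from the numerator and denominator of the reduced fraction: 1 = 19^0 · 1 and 57 = 19^1 · 3. Apply v_p(a/b) = v_p(a) − v_p(b): v_19(1/57) = 0 − 1 = -1.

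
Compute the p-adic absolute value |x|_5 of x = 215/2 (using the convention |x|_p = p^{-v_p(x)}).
|215/2|_5 = 1/5

Step 1 — compute v_5(x) by factoring powers of 5 out of the numerator and denominator: v_5(215/2) = 1. Step 2 — apply |x|_p = p^{-v_p(x)} = 5^{-1} = 1/5.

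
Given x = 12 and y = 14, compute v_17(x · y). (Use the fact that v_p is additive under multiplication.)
v_17(168) = 0

v_p(x) = 0 (factor: 12 = 17^0 · 12); v_p(y) = 0 (factor: 14 = 17^0 · 14). Additivity: v_p(xy) = v_p(x) + v_p(y) = 0 + 0 = 0. (Direct check: xy = 168 = 17^0 · (168).)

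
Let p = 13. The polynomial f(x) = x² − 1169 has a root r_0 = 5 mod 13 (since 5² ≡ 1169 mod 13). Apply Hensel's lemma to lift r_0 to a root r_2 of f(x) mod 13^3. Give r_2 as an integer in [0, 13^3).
r_2 = 1201 (mod 2197)

Hensel's recurrence: r_{i+1} = r_i − f(r_i)·(f′(r_i))^{-1} mod 13^{i+2}, with f′(x) = 2x. Iterate:
  r_0 = 5 (mod 13)
  r_1 = 18 (mod 169)
  r_2 = 1201 (mod 2197)
Final: r_2 = 1201, and one checks f(r_2) ≡ 0 mod 13^3.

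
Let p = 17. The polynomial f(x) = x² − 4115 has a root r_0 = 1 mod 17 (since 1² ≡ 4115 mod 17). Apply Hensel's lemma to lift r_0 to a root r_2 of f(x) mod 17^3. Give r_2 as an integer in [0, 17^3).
r_2 = 1480 (mod 4913)

Hensel's recurrence: r_{i+1} = r_i − f(r_i)·(f′(r_i))^{-1} mod 17^{i+2}, with f′(x) = 2x. Iterate:
  r_0 = 1 (mod 17)
  r_1 = 35 (mod 289)
  r_2 = 1480 (mod 4913)
Final: r_2 = 1480, and one checks f(r_2) ≡ 0 mod 17^3.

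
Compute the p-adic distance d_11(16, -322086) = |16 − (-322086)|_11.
d_11(16, -322086) = 1/161051

Step 1 — x − y = 16 − (-322086) = 322102. Step 2 — v_11(322102) = 5 (factor: 322102 = (11^5 · 2); the sign does not affect v_p). Step 3 — |x − y|_11 = 11^{-5} = 1/161051.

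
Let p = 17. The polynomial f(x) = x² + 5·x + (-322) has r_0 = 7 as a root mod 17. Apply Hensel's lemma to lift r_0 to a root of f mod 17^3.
r_2 = 1860 (mod 4913)

Hensel: r_{i+1} = r_i − f(r_i)·(f′(r_i))^{-1} mod 17^{i+2}, f′(x) = 2x + 5. Iterate:
  r_0 = 7 (mod 17)
  r_1 = 126 (mod 289)
  r_2 = 1860 (mod 4913)
Final: r = 1860 satisfies f(r) ≡ 0 mod 17^3.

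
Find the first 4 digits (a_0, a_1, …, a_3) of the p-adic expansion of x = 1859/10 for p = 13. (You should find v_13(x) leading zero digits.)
(a_0, …, a_3) = (0, 0, 5, 1)

v_13(1859/10) = 2, so a_0 = ... = a_1 = 0. Factor out: x = 13^2 · u with u = 11/10 a unit in ℤ_13. Expand u iteratively via a_{v+i} = u_i mod 13, u_{i+1} = (u_i − a_{v+i})/13:
  u_0 = 11/10;  a_2 = 5;  u_1 = (u_0 − 5)/13 = -3/10
  u_1 = -3/10;  a_3 = 1;  u_2 = (u_1 − 1)/13 = -1/10
Digits: (0, 0, 5, 1).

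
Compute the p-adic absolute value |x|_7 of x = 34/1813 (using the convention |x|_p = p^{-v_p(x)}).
|34/1813|_7 = 49

Step 1 — compute v_7(x) by factoring powers of 7 out of the numerator and denominator: v_7(34/1813) = -2. Step 2 — apply |x|_p = p^{-v_p(x)} = 7^{2} = 49.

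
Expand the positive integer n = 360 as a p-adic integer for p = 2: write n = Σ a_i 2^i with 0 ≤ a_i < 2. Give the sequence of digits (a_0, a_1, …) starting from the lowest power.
(a_0, a_1, …) = (0, 0, 0, 1, 0, 1, 1, 0, 1)

Repeated division by 2 gives the digits low-to-high: 360 = 1·2^3 + 1·2^5 + 1·2^6 + 1·2^8. Digit sequence: (0, 0, 0, 1, 0, 1, 1, 0, 1).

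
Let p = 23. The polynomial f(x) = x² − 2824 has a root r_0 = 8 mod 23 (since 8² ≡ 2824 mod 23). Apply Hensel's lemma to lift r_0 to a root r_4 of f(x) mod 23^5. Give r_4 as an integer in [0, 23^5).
r_4 = 1465775 (mod 6436343)

Hensel's recurrence: r_{i+1} = r_i − f(r_i)·(f′(r_i))^{-1} mod 23^{i+2}, with f′(x) = 2x. Iterate:
  r_0 = 8 (mod 23)
  r_1 = 445 (mod 529)
  r_2 = 5735 (mod 12167)
  r_3 = 66570 (mod 279841)
  r_4 = 1465775 (mod 6436343)
Final: r_4 = 1465775, and one checks f(r_4) ≡ 0 mod 23^5.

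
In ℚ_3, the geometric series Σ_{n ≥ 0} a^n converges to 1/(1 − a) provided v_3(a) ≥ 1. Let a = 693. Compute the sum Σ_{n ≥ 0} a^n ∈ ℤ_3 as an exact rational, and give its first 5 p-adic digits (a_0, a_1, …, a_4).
Σ a^n = 1/(1 − a) = -1/692;  first 5 digits = (1, 0, 2, 1, 0)

v_3(a) = 2 ≥ 1, so the series converges in ℤ_3 to 1/(1 − a) = 1/(1 − 693) = -1/692. Expand this rational in ℤ_3: compute digits iteratively via d_i = x_i mod 3, x_{i+1} = (x_i − d_i)/3. The first 5 digits are (1, 0, 2, 1, 0).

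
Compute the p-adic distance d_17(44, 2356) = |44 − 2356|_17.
d_17(44, 2356) = 1/289

Step 1 — x − y = 44 − 2356 = -2312. Step 2 — v_17(-2312) = 2 (factor: -2312 = −(17^2 · 8); the sign does not affect v_p). Step 3 — |x − y|_17 = 17^{-2} = 1/289.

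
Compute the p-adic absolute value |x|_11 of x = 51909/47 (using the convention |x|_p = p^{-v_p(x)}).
|51909/47|_11 = 1/1331

Step 1 — compute v_11(x) by factoring powers of 11 out of the numerator and denominator: v_11(51909/47) = 3. Step 2 — apply |x|_p = p^{-v_p(x)} = 11^{-3} = 1/1331.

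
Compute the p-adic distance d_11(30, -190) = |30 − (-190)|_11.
d_11(30, -190) = 1/11

Step 1 — x − y = 30 − (-190) = 220. Step 2 — v_11(220) = 1 (factor: 220 = (11^1 · 20); the sign does not affect v_p). Step 3 — |x − y|_11 = 11^{-1} = 1/11.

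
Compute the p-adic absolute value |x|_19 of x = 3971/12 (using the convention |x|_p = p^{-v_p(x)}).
|3971/12|_19 = 1/361

Step 1 — compute v_19(x) by factoring powers of 19 out of the numerator and denominator: v_19(3971/12) = 2. Step 2 — apply |x|_p = p^{-v_p(x)} = 19^{-2} = 1/361.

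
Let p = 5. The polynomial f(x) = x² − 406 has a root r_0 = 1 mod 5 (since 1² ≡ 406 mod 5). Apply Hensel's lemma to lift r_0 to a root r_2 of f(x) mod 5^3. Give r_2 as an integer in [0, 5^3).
r_2 = 91 (mod 125)

Hensel's recurrence: r_{i+1} = r_i − f(r_i)·(f′(r_i))^{-1} mod 5^{i+2}, with f′(x) = 2x. Iterate:
  r_0 = 1 (mod 5)
  r_1 = 16 (mod 25)
  r_2 = 91 (mod 125)
Final: r_2 = 91, and one checks f(r_2) ≡ 0 mod 5^3.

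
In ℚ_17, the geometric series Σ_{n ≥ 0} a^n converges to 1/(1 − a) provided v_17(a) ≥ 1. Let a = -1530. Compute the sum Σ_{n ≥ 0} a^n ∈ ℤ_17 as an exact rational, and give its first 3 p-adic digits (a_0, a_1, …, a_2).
Σ a^n = 1/(1 − a) = 1/1531;  first 3 digits = (1, 12, 2)

v_17(a) = 1 ≥ 1, so the series converges in ℤ_17 to 1/(1 − a) = 1/(1 − (-1530)) = 1/1531. Expand this rational in ℤ_17: compute digits iteratively via d_i = x_i mod 17, x_{i+1} = (x_i − d_i)/17. The first 3 digits are (1, 12, 2).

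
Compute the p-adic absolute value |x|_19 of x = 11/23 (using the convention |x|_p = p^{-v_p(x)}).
|11/23|_19 = 1

Step 1 — compute v_19(x) by factoring powers of 19 out of the numerator and denominator: v_19(11/23) = 0. Step 2 — apply |x|_p = p^{-v_p(x)} = 19^{0} = 1.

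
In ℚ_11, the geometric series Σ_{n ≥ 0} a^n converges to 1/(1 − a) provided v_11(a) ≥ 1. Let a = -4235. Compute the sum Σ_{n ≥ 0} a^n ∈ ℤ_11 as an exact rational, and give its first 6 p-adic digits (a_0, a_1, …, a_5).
Σ a^n = 1/(1 − a) = 1/4236;  first 6 digits = (1, 0, 9, 7, 3, 1)

v_11(a) = 2 ≥ 1, so the series converges in ℤ_11 to 1/(1 − a) = 1/(1 − (-4235)) = 1/4236. Expand this rational in ℤ_11: compute digits iteratively via d_i = x_i mod 11, x_{i+1} = (x_i − d_i)/11. The first 6 digits are (1, 0, 9, 7, 3, 1).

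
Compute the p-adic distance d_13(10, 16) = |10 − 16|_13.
d_13(10, 16) = 1

Step 1 — x − y = 10 − 16 = -6. Step 2 — v_13(-6) = 0 (factor: -6 = −(13^0 · 6); the sign does not affect v_p). Step 3 — |x − y|_13 = 13^{0} = 1.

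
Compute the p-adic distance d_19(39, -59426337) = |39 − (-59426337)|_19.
d_19(39, -59426337) = 1/2476099

Step 1 — x − y = 39 − (-59426337) = 59426376. Step 2 — v_19(59426376) = 5 (factor: 59426376 = (19^5 · 24); the sign does not affect v_p). Step 3 — |x − y|_19 = 19^{-5} = 1/2476099.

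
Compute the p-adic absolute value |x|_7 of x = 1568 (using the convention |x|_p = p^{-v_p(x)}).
|1568|_7 = 1/49

Step 1 — compute v_7(x) by factoring powers of 7 out of the numerator and denominator: v_7(1568) = 2. Step 2 — apply |x|_p = p^{-v_p(x)} = 7^{-2} = 1/49.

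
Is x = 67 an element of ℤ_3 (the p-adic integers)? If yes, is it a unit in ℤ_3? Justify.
x ∈ ℤ_3^× (unit); v_3(x) = 0

ℤ_3 = {x ∈ ℚ_3 : v_3(x) ≥ 0} and ℤ_3^× = {x ∈ ℤ_3 : v_3(x) = 0}. Here v_3(67) = v_3(num) − v_3(den) = 0; compare against these criteria.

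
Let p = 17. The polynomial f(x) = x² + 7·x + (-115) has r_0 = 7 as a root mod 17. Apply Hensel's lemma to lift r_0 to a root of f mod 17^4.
r_3 = 22481 (mod 83521)

Hensel: r_{i+1} = r_i − f(r_i)·(f′(r_i))^{-1} mod 17^{i+2}, f′(x) = 2x + 7. Iterate:
  r_0 = 7 (mod 17)
  r_1 = 228 (mod 289)
  r_2 = 2829 (mod 4913)
  r_3 = 22481 (mod 83521)
Final: r = 22481 satisfies f(r) ≡ 0 mod 17^4.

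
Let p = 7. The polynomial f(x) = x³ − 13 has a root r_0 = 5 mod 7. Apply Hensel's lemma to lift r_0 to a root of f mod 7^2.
r_1 = 12 (mod 49)

Hensel: r_{i+1} = r_i − f(r_i)/f′(r_i) mod 7^{i+2}, where f′(x) = 3x². Iterate:
  r_0 = 5 (mod 7)
  r_1 = 12 (mod 49)
Final: r = 12 with f(r) ≡ 0 mod 7^2.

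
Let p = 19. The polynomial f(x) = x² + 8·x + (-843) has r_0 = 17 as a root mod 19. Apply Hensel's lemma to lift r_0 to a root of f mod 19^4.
r_3 = 16547 (mod 130321)

Hensel: r_{i+1} = r_i − f(r_i)·(f′(r_i))^{-1} mod 19^{i+2}, f′(x) = 2x + 8. Iterate:
  r_0 = 17 (mod 19)
  r_1 = 302 (mod 361)
  r_2 = 2829 (mod 6859)
  r_3 = 16547 (mod 130321)
Final: r = 16547 satisfies f(r) ≡ 0 mod 19^4.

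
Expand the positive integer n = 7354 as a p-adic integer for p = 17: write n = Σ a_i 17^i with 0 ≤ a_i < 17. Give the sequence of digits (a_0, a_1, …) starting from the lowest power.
(a_0, a_1, …) = (10, 7, 8, 1)

Repeated division by 17 gives the digits low-to-high: 7354 = 10 + 7·17^1 + 8·17^2 + 1·17^3. Digit sequence: (10, 7, 8, 1).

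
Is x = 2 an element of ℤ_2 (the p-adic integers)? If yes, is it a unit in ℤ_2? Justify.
x ∈ ℤ_2 but not a unit; v_2(x) = 1 > 0

ℤ_2 = {x ∈ ℚ_2 : v_2(x) ≥ 0} and ℤ_2^× = {x ∈ ℤ_2 : v_2(x) = 0}. Here v_2(2) = v_2(num) − v_2(den) = 1; compare against these criteria.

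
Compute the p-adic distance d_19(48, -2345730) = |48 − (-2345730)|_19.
d_19(48, -2345730) = 1/130321

Step 1 — x − y = 48 − (-2345730) = 2345778. Step 2 — v_19(2345778) = 4 (factor: 2345778 = (19^4 · 18); the sign does not affect v_p). Step 3 — |x − y|_19 = 19^{-4} = 1/130321.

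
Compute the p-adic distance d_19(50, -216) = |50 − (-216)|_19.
d_19(50, -216) = 1/19

Step 1 — x − y = 50 − (-216) = 266. Step 2 — v_19(266) = 1 (factor: 266 = (19^1 · 14); the sign does not affect v_p). Step 3 — |x − y|_19 = 19^{-1} = 1/19.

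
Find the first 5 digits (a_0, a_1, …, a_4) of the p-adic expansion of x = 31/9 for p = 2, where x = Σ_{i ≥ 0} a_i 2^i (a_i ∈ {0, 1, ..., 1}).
(a_0, …, a_4) = (1, 1, 1, 0, 0)

v_2(31/9) = 0 (numerator and denominator both coprime to 2), so x ∈ ℤ_2^×. Compute digits iteratively via a_i = x_i mod 2, x_{i+1} = (x_i − a_i)/2, with x_0 = x:
  x_0 = 31/9;  a_0 = 1;  x_1 = (x_0 − 1)/2 = 11/9
  x_1 = 11/9;  a_1 = 1;  x_2 = (x_1 − 1)/2 = 1/9
  x_2 = 1/9;  a_2 = 1;  x_3 = (x_2 − 1)/2 = -4/9
  x_3 = -4/9;  a_3 = 0;  x_4 = (x_3 − 0)/2 = -2/9
  x_4 = -2/9;  a_4 = 0;  x_5 = (x_4 − 0)/2 = -1/9
Digits: (1, 1, 1, 0, 0).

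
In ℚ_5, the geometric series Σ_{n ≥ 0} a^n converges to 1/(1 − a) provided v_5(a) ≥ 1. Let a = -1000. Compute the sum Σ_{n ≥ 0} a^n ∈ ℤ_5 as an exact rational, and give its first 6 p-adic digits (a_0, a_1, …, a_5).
Σ a^n = 1/(1 − a) = 1/1001;  first 6 digits = (1, 0, 0, 2, 3, 4)

v_5(a) = 3 ≥ 1, so the series converges in ℤ_5 to 1/(1 − a) = 1/(1 − (-1000)) = 1/1001. Expand this rational in ℤ_5: compute digits iteratively via d_i = x_i mod 5, x_{i+1} = (x_i − d_i)/5. The first 6 digits are (1, 0, 0, 2, 3, 4).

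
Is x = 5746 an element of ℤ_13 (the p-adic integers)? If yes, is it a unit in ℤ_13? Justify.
x ∈ ℤ_13 but not a unit; v_13(x) = 2 > 0

ℤ_13 = {x ∈ ℚ_13 : v_13(x) ≥ 0} and ℤ_13^× = {x ∈ ℤ_13 : v_13(x) = 0}. Here v_13(5746) = v_13(num) − v_13(den) = 2; compare against these criteria.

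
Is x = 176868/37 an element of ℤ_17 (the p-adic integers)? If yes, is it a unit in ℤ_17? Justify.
x ∈ ℤ_17 but not a unit; v_17(x) = 3 > 0

ℤ_17 = {x ∈ ℚ_17 : v_17(x) ≥ 0} and ℤ_17^× = {x ∈ ℤ_17 : v_17(x) = 0}. Here v_17(176868/37) = v_17(num) − v_17(den) = 3; compare against these criteria.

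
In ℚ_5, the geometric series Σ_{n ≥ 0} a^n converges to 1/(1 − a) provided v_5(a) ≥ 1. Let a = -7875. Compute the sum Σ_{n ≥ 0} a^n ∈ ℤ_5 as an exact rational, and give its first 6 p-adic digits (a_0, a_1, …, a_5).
Σ a^n = 1/(1 − a) = 1/7876;  first 6 digits = (1, 0, 0, 2, 2, 2)

v_5(a) = 3 ≥ 1, so the series converges in ℤ_5 to 1/(1 − a) = 1/(1 − (-7875)) = 1/7876. Expand this rational in ℤ_5: compute digits iteratively via d_i = x_i mod 5, x_{i+1} = (x_i − d_i)/5. The first 6 digits are (1, 0, 0, 2, 2, 2).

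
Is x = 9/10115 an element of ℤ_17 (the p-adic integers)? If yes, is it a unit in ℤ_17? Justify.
x ∉ ℤ_17 (v_17(x) = -2 < 0)

ℤ_17 = {x ∈ ℚ_17 : v_17(x) ≥ 0} and ℤ_17^× = {x ∈ ℤ_17 : v_17(x) = 0}. Here v_17(9/10115) = v_17(num) − v_17(den) = -2; compare against these criteria.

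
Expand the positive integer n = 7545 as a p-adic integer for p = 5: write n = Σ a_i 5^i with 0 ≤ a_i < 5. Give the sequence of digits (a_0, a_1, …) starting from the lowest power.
(a_0, a_1, …) = (0, 4, 1, 0, 2, 2)

Repeated division by 5 gives the digits low-to-high: 7545 = 4·5^1 + 1·5^2 + 2·5^4 + 2·5^5. Digit sequence: (0, 4, 1, 0, 2, 2).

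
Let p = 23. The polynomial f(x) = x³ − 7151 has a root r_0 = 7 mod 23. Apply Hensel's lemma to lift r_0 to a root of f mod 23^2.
r_1 = 352 (mod 529)

Hensel: r_{i+1} = r_i − f(r_i)/f′(r_i) mod 23^{i+2}, where f′(x) = 3x². Iterate:
  r_0 = 7 (mod 23)
  r_1 = 352 (mod 529)
Final: r = 352 with f(r) ≡ 0 mod 23^2.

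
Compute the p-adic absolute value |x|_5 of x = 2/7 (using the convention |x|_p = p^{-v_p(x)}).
|2/7|_5 = 1

Step 1 — compute v_5(x) by factoring powers of 5 out of the numerator and denominator: v_5(2/7) = 0. Step 2 — apply |x|_p = p^{-v_p(x)} = 5^{0} = 1.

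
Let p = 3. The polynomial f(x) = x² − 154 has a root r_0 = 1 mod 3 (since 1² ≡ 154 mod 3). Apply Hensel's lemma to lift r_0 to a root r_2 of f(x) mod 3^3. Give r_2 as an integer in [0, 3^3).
r_2 = 10 (mod 27)

Hensel's recurrence: r_{i+1} = r_i − f(r_i)·(f′(r_i))^{-1} mod 3^{i+2}, with f′(x) = 2x. Iterate:
  r_0 = 1 (mod 3)
  r_1 = 1 (mod 9)
  r_2 = 10 (mod 27)
Final: r_2 = 10, and one checks f(r_2) ≡ 0 mod 3^3.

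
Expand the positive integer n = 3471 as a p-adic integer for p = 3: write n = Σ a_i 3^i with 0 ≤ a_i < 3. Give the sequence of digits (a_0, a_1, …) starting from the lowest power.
(a_0, a_1, …) = (0, 2, 1, 2, 0, 2, 1, 1)

Repeated division by 3 gives the digits low-to-high: 3471 = 2·3^1 + 1·3^2 + 2·3^3 + 2·3^5 + 1·3^6 + 1·3^7. Digit sequence: (0, 2, 1, 2, 0, 2, 1, 1).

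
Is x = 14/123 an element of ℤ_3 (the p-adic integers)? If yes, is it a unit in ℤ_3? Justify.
x ∉ ℤ_3 (v_3(x) = -1 < 0)

ℤ_3 = {x ∈ ℚ_3 : v_3(x) ≥ 0} and ℤ_3^× = {x ∈ ℤ_3 : v_3(x) = 0}. Here v_3(14/123) = v_3(num) − v_3(den) = -1; compare against these criteria.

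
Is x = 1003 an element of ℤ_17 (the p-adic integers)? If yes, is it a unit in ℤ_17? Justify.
x ∈ ℤ_17 but not a unit; v_17(x) = 1 > 0

ℤ_17 = {x ∈ ℚ_17 : v_17(x) ≥ 0} and ℤ_17^× = {x ∈ ℤ_17 : v_17(x) = 0}. Here v_17(1003) = v_17(num) − v_17(den) = 1; compare against these criteria.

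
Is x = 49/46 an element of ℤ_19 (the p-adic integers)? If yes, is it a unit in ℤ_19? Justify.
x ∈ ℤ_19^× (unit); v_19(x) = 0

ℤ_19 = {x ∈ ℚ_19 : v_19(x) ≥ 0} and ℤ_19^× = {x ∈ ℤ_19 : v_19(x) = 0}. Here v_19(49/46) = v_19(num) − v_19(den) = 0; compare against these criteria.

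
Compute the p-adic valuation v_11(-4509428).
v_11(-4509428) = 5

v_11(n) is the largest exponent k such that 11^k divides n. Factor out: -4509428 = -11^5 · 28. (Sign doesn't affect v_p.) So v_11(-4509428) = 5.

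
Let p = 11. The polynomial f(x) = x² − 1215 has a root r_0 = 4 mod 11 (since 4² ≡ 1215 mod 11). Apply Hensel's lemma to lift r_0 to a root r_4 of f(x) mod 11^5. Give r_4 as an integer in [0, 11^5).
r_4 = 129518 (mod 161051)

Hensel's recurrence: r_{i+1} = r_i − f(r_i)·(f′(r_i))^{-1} mod 11^{i+2}, with f′(x) = 2x. Iterate:
  r_0 = 4 (mod 11)
  r_1 = 48 (mod 121)
  r_2 = 411 (mod 1331)
  r_3 = 12390 (mod 14641)
  r_4 = 129518 (mod 161051)
Final: r_4 = 129518, and one checks f(r_4) ≡ 0 mod 11^5.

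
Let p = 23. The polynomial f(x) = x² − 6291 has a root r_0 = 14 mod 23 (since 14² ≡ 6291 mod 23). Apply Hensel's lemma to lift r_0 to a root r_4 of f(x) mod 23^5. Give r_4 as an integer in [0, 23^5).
r_4 = 1618386 (mod 6436343)

Hensel's recurrence: r_{i+1} = r_i − f(r_i)·(f′(r_i))^{-1} mod 23^{i+2}, with f′(x) = 2x. Iterate:
  r_0 = 14 (mod 23)
  r_1 = 175 (mod 529)
  r_2 = 175 (mod 12167)
  r_3 = 219181 (mod 279841)
  r_4 = 1618386 (mod 6436343)
Final: r_4 = 1618386, and one checks f(r_4) ≡ 0 mod 23^5.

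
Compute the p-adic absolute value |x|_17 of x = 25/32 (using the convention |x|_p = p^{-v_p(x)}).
|25/32|_17 = 1

Step 1 — compute v_17(x) by factoring powers of 17 out of the numerator and denominator: v_17(25/32) = 0. Step 2 — apply |x|_p = p^{-v_p(x)} = 17^{0} = 1.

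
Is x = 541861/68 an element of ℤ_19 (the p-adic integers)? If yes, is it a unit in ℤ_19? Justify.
x ∈ ℤ_19 but not a unit; v_19(x) = 3 > 0

ℤ_19 = {x ∈ ℚ_19 : v_19(x) ≥ 0} and ℤ_19^× = {x ∈ ℤ_19 : v_19(x) = 0}. Here v_19(541861/68) = v_19(num) − v_19(den) = 3; compare against these criteria.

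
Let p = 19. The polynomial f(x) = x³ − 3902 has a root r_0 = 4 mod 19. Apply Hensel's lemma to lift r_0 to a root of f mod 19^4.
r_3 = 76992 (mod 130321)

Hensel: r_{i+1} = r_i − f(r_i)/f′(r_i) mod 19^{i+2}, where f′(x) = 3x². Iterate:
  r_0 = 4 (mod 19)
  r_1 = 99 (mod 361)
  r_2 = 1543 (mod 6859)
  r_3 = 76992 (mod 130321)
Final: r = 76992 with f(r) ≡ 0 mod 19^4.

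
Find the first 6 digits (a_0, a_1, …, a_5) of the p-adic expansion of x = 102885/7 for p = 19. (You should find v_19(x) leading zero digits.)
(a_0, …, a_5) = (0, 0, 0, 13, 13, 2)

v_19(102885/7) = 3, so a_0 = ... = a_2 = 0. Factor out: x = 19^3 · u with u = 15/7 a unit in ℤ_19. Expand u iteratively via a_{v+i} = u_i mod 19, u_{i+1} = (u_i − a_{v+i})/19:
  u_0 = 15/7;  a_3 = 13;  u_1 = (u_0 − 13)/19 = -4/7
  u_1 = -4/7;  a_4 = 13;  u_2 = (u_1 − 13)/19 = -5/7
  u_2 = -5/7;  a_5 = 2;  u_3 = (u_2 − 2)/19 = -1/7
Digits: (0, 0, 0, 13, 13, 2).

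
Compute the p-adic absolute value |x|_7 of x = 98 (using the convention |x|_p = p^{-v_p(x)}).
|98|_7 = 1/49

Step 1 — compute v_7(x) by factoring powers of 7 out of the numerator and denominator: v_7(98) = 2. Step 2 — apply |x|_p = p^{-v_p(x)} = 7^{-2} = 1/49.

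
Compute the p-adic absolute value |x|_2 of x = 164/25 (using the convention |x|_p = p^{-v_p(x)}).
|164/25|_2 = 1/4

Step 1 — compute v_2(x) by factoring powers of 2 out of the numerator and denominator: v_2(164/25) = 2. Step 2 — apply |x|_p = p^{-v_p(x)} = 2^{-2} = 1/4.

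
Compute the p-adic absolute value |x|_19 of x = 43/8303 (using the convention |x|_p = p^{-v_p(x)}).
|43/8303|_19 = 361

Step 1 — compute v_19(x) by factoring powers of 19 out of the numerator and denominator: v_19(43/8303) = -2. Step 2 — apply |x|_p = p^{-v_p(x)} = 19^{2} = 361.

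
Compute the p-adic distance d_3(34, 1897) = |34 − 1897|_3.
d_3(34, 1897) = 1/81

Step 1 — x − y = 34 − 1897 = -1863. Step 2 — v_3(-1863) = 4 (factor: -1863 = −(3^4 · 23); the sign does not affect v_p). Step 3 — |x − y|_3 = 3^{-4} = 1/81.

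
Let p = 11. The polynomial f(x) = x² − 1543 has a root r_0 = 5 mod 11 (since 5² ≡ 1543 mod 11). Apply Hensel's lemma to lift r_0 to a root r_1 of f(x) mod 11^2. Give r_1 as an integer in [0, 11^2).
r_1 = 60 (mod 121)

Hensel's recurrence: r_{i+1} = r_i − f(r_i)·(f′(r_i))^{-1} mod 11^{i+2}, with f′(x) = 2x. Iterate:
  r_0 = 5 (mod 11)
  r_1 = 60 (mod 121)
Final: r_1 = 60, and one checks f(r_1) ≡ 0 mod 11^2.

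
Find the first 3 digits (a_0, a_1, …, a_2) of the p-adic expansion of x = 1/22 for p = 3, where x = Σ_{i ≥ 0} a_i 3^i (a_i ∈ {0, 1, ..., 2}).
(a_0, …, a_2) = (1, 2, 1)

v_3(1/22) = 0 (numerator and denominator both coprime to 3), so x ∈ ℤ_3^×. Compute digits iteratively via a_i = x_i mod 3, x_{i+1} = (x_i − a_i)/3, with x_0 = x:
  x_0 = 1/22;  a_0 = 1;  x_1 = (x_0 − 1)/3 = -7/22
  x_1 = -7/22;  a_1 = 2;  x_2 = (x_1 − 2)/3 = -17/22
  x_2 = -17/22;  a_2 = 1;  x_3 = (x_2 − 1)/3 = -13/22
Digits: (1, 2, 1).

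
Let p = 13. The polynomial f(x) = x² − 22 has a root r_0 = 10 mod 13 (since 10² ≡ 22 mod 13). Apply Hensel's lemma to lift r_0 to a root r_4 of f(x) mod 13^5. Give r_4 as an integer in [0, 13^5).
r_4 = 34161 (mod 371293)

Hensel's recurrence: r_{i+1} = r_i − f(r_i)·(f′(r_i))^{-1} mod 13^{i+2}, with f′(x) = 2x. Iterate:
  r_0 = 10 (mod 13)
  r_1 = 23 (mod 169)
  r_2 = 1206 (mod 2197)
  r_3 = 5600 (mod 28561)
  r_4 = 34161 (mod 371293)
Final: r_4 = 34161, and one checks f(r_4) ≡ 0 mod 13^5.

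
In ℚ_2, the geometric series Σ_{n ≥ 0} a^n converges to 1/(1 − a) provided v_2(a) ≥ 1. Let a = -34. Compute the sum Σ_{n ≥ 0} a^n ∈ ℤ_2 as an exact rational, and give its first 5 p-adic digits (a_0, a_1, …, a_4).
Σ a^n = 1/(1 − a) = 1/35;  first 5 digits = (1, 1, 0, 1, 0)

v_2(a) = 1 ≥ 1, so the series converges in ℤ_2 to 1/(1 − a) = 1/(1 − (-34)) = 1/35. Expand this rational in ℤ_2: compute digits iteratively via d_i = x_i mod 2, x_{i+1} = (x_i − d_i)/2. The first 5 digits are (1, 1, 0, 1, 0).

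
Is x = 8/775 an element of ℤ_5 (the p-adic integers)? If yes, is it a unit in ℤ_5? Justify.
x ∉ ℤ_5 (v_5(x) = -2 < 0)

ℤ_5 = {x ∈ ℚ_5 : v_5(x) ≥ 0} and ℤ_5^× = {x ∈ ℤ_5 : v_5(x) = 0}. Here v_5(8/775) = v_5(num) − v_5(den) = -2; compare against these criteria.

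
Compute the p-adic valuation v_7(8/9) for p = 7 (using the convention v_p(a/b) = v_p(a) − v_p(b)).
v_7(8/9) = 0

Factor powers of 7 from the numerator and denominator of the reduced fraction: 8 = 7^0 · 8 and 9 = 7^0 · 9. Apply v_p(a/b) = v_p(a) − v_p(b): v_7(8/9) = 0 − 0 = 0.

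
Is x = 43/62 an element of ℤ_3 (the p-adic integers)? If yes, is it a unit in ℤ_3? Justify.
x ∈ ℤ_3^× (unit); v_3(x) = 0

ℤ_3 = {x ∈ ℚ_3 : v_3(x) ≥ 0} and ℤ_3^× = {x ∈ ℤ_3 : v_3(x) = 0}. Here v_3(43/62) = v_3(num) − v_3(den) = 0; compare against these criteria.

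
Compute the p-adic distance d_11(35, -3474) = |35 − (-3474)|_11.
d_11(35, -3474) = 1/121

Step 1 — x − y = 35 − (-3474) = 3509. Step 2 — v_11(3509) = 2 (factor: 3509 = (11^2 · 29); the sign does not affect v_p). Step 3 — |x − y|_11 = 11^{-2} = 1/121.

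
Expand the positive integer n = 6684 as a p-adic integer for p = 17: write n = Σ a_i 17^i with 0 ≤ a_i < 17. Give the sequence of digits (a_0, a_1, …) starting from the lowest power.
(a_0, a_1, …) = (3, 2, 6, 1)

Repeated division by 17 gives the digits low-to-high: 6684 = 3 + 2·17^1 + 6·17^2 + 1·17^3. Digit sequence: (3, 2, 6, 1).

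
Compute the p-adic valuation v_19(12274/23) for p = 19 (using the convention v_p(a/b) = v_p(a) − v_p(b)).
v_19(12274/23) = 2

Factor powers of 19 from the numerator and denominator of the reduced fraction: 12274 = 19^2 · 34 and 23 = 19^0 · 23. Apply v_p(a/b) = v_p(a) − v_p(b): v_19(12274/23) = 2 − 0 = 2.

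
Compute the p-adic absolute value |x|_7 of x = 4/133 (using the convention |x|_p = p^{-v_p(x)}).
|4/133|_7 = 7

Step 1 — compute v_7(x) by factoring powers of 7 out of the numerator and denominator: v_7(4/133) = -1. Step 2 — apply |x|_p = p^{-v_p(x)} = 7^{1} = 7.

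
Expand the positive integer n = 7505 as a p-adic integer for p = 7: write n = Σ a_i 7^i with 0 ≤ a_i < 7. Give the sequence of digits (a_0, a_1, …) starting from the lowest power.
(a_0, a_1, …) = (1, 1, 6, 0, 3)

Repeated division by 7 gives the digits low-to-high: 7505 = 1 + 1·7^1 + 6·7^2 + 3·7^4. Digit sequence: (1, 1, 6, 0, 3).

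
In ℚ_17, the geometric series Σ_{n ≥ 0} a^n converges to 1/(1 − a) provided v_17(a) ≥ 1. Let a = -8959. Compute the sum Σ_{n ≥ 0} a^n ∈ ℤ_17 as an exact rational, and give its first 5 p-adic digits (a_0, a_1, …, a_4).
Σ a^n = 1/(1 − a) = 1/8960;  first 5 digits = (1, 0, 3, 15, 8)

v_17(a) = 2 ≥ 1, so the series converges in ℤ_17 to 1/(1 − a) = 1/(1 − (-8959)) = 1/8960. Expand this rational in ℤ_17: compute digits iteratively via d_i = x_i mod 17, x_{i+1} = (x_i − d_i)/17. The first 5 digits are (1, 0, 3, 15, 8).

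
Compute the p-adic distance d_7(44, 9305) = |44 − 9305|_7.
d_7(44, 9305) = 1/343

Step 1 — x − y = 44 − 9305 = -9261. Step 2 — v_7(-9261) = 3 (factor: -9261 = −(7^3 · 27); the sign does not affect v_p). Step 3 — |x − y|_7 = 7^{-3} = 1/343.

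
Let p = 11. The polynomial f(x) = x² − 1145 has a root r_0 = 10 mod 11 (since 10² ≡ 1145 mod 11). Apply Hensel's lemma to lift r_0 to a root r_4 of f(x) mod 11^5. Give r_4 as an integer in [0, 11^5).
r_4 = 115103 (mod 161051)

Hensel's recurrence: r_{i+1} = r_i − f(r_i)·(f′(r_i))^{-1} mod 11^{i+2}, with f′(x) = 2x. Iterate:
  r_0 = 10 (mod 11)
  r_1 = 32 (mod 121)
  r_2 = 637 (mod 1331)
  r_3 = 12616 (mod 14641)
  r_4 = 115103 (mod 161051)
Final: r_4 = 115103, and one checks f(r_4) ≡ 0 mod 11^5.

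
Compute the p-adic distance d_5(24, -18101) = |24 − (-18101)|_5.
d_5(24, -18101) = 1/625

Step 1 — x − y = 24 − (-18101) = 18125. Step 2 — v_5(18125) = 4 (factor: 18125 = (5^4 · 29); the sign does not affect v_p). Step 3 — |x − y|_5 = 5^{-4} = 1/625.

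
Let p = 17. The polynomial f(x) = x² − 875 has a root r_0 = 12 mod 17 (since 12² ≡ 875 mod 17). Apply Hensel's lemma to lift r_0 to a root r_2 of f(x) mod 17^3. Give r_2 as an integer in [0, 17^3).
r_2 = 3089 (mod 4913)

Hensel's recurrence: r_{i+1} = r_i − f(r_i)·(f′(r_i))^{-1} mod 17^{i+2}, with f′(x) = 2x. Iterate:
  r_0 = 12 (mod 17)
  r_1 = 199 (mod 289)
  r_2 = 3089 (mod 4913)
Final: r_2 = 3089, and one checks f(r_2) ≡ 0 mod 17^3.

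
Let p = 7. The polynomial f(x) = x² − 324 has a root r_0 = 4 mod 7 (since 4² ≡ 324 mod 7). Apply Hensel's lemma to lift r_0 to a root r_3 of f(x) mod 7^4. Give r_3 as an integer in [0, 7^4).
r_3 = 18 (mod 2401)

Hensel's recurrence: r_{i+1} = r_i − f(r_i)·(f′(r_i))^{-1} mod 7^{i+2}, with f′(x) = 2x. Iterate:
  r_0 = 4 (mod 7)
  r_1 = 18 (mod 49)
  r_2 = 18 (mod 343)
  r_3 = 18 (mod 2401)
Final: r_3 = 18, and one checks f(r_3) ≡ 0 mod 7^4.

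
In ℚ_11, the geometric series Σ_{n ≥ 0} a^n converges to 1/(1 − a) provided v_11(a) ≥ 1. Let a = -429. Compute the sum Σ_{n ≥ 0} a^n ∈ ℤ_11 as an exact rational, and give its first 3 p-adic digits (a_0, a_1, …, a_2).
Σ a^n = 1/(1 − a) = 1/430;  first 3 digits = (1, 5, 10)

v_11(a) = 1 ≥ 1, so the series converges in ℤ_11 to 1/(1 − a) = 1/(1 − (-429)) = 1/430. Expand this rational in ℤ_11: compute digits iteratively via d_i = x_i mod 11, x_{i+1} = (x_i − d_i)/11. The first 3 digits are (1, 5, 10).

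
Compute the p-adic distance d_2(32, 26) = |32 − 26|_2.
d_2(32, 26) = 1/2

Step 1 — x − y = 32 − 26 = 6. Step 2 — v_2(6) = 1 (factor: 6 = (2^1 · 3); the sign does not affect v_p). Step 3 — |x − y|_2 = 2^{-1} = 1/2.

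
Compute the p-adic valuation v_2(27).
v_2(27) = 0

v_2(n) is the largest exponent k such that 2^k divides n. Factor out: 27 = 2^0 · 27. (Sign doesn't affect v_p.) So v_2(27) = 0.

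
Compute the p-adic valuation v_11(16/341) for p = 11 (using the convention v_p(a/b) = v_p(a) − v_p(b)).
v_11(16/341) = -1

Factor powers of 11 from the numerator and denominator of the reduced fraction: 16 = 11^0 · 16 and 341 = 11^1 · 31. Apply v_p(a/b) = v_p(a) − v_p(b): v_11(16/341) = 0 − 1 = -1.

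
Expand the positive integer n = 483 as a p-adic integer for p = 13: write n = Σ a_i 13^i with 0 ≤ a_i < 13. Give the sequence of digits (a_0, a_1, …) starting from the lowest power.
(a_0, a_1, …) = (2, 11, 2)

Repeated division by 13 gives the digits low-to-high: 483 = 2 + 11·13^1 + 2·13^2. Digit sequence: (2, 11, 2).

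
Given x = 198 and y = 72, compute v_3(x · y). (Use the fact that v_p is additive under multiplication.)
v_3(14256) = 4

v_p(x) = 2 (factor: 198 = 3^2 · 22); v_p(y) = 2 (factor: 72 = 3^2 · 8). Additivity: v_p(xy) = v_p(x) + v_p(y) = 2 + 2 = 4. (Direct check: xy = 14256 = 3^4 · (176).)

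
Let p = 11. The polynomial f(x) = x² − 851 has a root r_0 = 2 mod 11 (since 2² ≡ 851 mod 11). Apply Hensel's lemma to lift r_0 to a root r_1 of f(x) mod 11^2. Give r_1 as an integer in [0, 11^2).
r_1 = 2 (mod 121)

Hensel's recurrence: r_{i+1} = r_i − f(r_i)·(f′(r_i))^{-1} mod 11^{i+2}, with f′(x) = 2x. Iterate:
  r_0 = 2 (mod 11)
  r_1 = 2 (mod 121)
Final: r_1 = 2, and one checks f(r_1) ≡ 0 mod 11^2.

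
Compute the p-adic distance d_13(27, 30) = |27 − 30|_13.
d_13(27, 30) = 1

Step 1 — x − y = 27 − 30 = -3. Step 2 — v_13(-3) = 0 (factor: -3 = −(13^0 · 3); the sign does not affect v_p). Step 3 — |x − y|_13 = 13^{0} = 1.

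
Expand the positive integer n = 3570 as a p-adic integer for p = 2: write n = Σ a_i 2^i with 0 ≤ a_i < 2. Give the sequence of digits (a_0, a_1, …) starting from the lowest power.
(a_0, a_1, …) = (0, 1, 0, 0, 1, 1, 1, 1, 1, 0, 1, 1)

Repeated division by 2 gives the digits low-to-high: 3570 = 1·2^1 + 1·2^4 + 1·2^5 + 1·2^6 + 1·2^7 + 1·2^8 + 1·2^10 + 1·2^11. Digit sequence: (0, 1, 0, 0, 1, 1, 1, 1, 1, 0, 1, 1).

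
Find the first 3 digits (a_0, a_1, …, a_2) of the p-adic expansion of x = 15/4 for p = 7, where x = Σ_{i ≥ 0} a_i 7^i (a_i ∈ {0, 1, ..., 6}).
(a_0, …, a_2) = (2, 2, 5)

v_7(15/4) = 0 (numerator and denominator both coprime to 7), so x ∈ ℤ_7^×. Compute digits iteratively via a_i = x_i mod 7, x_{i+1} = (x_i − a_i)/7, with x_0 = x:
  x_0 = 15/4;  a_0 = 2;  x_1 = (x_0 − 2)/7 = 1/4
  x_1 = 1/4;  a_1 = 2;  x_2 = (x_1 − 2)/7 = -1/4
  x_2 = -1/4;  a_2 = 5;  x_3 = (x_2 − 5)/7 = -3/4
Digits: (2, 2, 5).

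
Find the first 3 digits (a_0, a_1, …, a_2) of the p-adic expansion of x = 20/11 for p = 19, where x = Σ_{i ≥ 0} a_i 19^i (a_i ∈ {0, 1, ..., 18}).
(a_0, …, a_2) = (7, 17, 6)

v_19(20/11) = 0 (numerator and denominator both coprime to 19), so x ∈ ℤ_19^×. Compute digits iteratively via a_i = x_i mod 19, x_{i+1} = (x_i − a_i)/19, with x_0 = x:
  x_0 = 20/11;  a_0 = 7;  x_1 = (x_0 − 7)/19 = -3/11
  x_1 = -3/11;  a_1 = 17;  x_2 = (x_1 − 17)/19 = -10/11
  x_2 = -10/11;  a_2 = 6;  x_3 = (x_2 − 6)/19 = -4/11
Digits: (7, 17, 6).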